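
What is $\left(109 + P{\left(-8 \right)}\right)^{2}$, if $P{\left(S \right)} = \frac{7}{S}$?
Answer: $\frac{748225}{64} \approx 11691.0$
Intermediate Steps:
$\left(109 + P{\left(-8 \right)}\right)^{2} = \left(109 + \frac{7}{-8}\right)^{2} = \left(109 + 7 \left(- \frac{1}{8}\right)\right)^{2} = \left(109 - \frac{7}{8}\right)^{2} = \left(\frac{865}{8}\right)^{2} = \frac{748225}{64}$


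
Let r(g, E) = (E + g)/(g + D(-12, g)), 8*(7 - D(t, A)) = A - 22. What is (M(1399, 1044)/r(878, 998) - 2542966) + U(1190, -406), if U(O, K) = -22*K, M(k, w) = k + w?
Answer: -339424795/134 ≈ -2.5330e+6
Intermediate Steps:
D(t, A) = 39/4 - A/8 (D(t, A) = 7 - (A - 22)/8 = 7 - (-22 + A)/8 = 7 + (11/4 - A/8) = 39/4 - A/8)
r(g, E) = (E + g)/(39/4 + 7*g/8) (r(g, E) = (E + g)/(g + (39/4 - g/8)) = (E + g)/(39/4 + 7*g/8))
(M(1399, 1044)/r(878, 998) - 2542966) + U(1190, -406) = ((1399 + 1044)/((8*(998 + 878)/(78 + 7*878))) - 2542966) - 22*(-406) = (2443/((8*1876/(78 + 6146))) - 2542966) + 8932 = (2443/((8*1876/6224)) - 2542966) + 8932 = (2443/((8*(1/6224)*1876)) - 2542966) + 8932 = (2443/(938/389) - 2542966) + 8932 = (2443*(389/938) - 2542966) + 8932 = (135761/134 - 2542966) + 8932 = -340621683/134 + 8932 = -339424795/134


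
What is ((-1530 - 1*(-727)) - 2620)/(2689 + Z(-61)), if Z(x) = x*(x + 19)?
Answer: -3423/5251 ≈ -0.65188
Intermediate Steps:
Z(x) = x*(19 + x)
((-1530 - 1*(-727)) - 2620)/(2689 + Z(-61)) = ((-1530 - 1*(-727)) - 2620)/(2689 - 61*(19 - 61)) = ((-1530 + 727) - 2620)/(2689 - 61*(-42)) = (-803 - 2620)/(2689 + 2562) = -3423/5251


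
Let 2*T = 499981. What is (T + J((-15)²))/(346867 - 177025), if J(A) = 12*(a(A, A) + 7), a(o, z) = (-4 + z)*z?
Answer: 1693549/339684 ≈ 4.9857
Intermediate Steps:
T = 499981/2 (T = (½)*499981 = 499981/2 ≈ 2.4999e+5)
a(o, z) = z*(-4 + z)
J(A) = 84 + 12*A*(-4 + A) (J(A) = 12*(A*(-4 + A) + 7) = 12*(7 + A*(-4 + A)) = 84 + 12*A*(-4 + A))
(T + J((-15)²))/(346867 - 177025) = (499981/2 + (84 + 12*(-15)²*(-4 + (-15)²)))/(346867 - 177025) = (499981/2 + (84 + 12*225*(-4 + 225)))/169842 = (499981/2 + (84 + 12*225*221))*(1/169842) = (499981/2 + (84 + 596700))*(1/169842) = (499981/2 + 596784)*(1/169842) = (1693549/2)*(1/169842) = 1693549/339684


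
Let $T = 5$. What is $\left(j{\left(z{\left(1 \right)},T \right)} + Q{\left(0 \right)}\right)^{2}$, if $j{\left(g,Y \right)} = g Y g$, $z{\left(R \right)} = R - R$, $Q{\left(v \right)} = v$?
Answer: $0$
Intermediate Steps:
$z{\left(R \right)} = 0$
$j{\left(g,Y \right)} = Y g^{2}$ ($j{\left(g,Y \right)} = Y g g = Y g^{2}$)
$\left(j{\left(z{\left(1 \right)},T \right)} + Q{\left(0 \right)}\right)^{2} = \left(5 \cdot 0^{2} + 0\right)^{2} = \left(5 \cdot 0 + 0\right)^{2} = \left(0 + 0\right)^{2} = 0^{2} = 0$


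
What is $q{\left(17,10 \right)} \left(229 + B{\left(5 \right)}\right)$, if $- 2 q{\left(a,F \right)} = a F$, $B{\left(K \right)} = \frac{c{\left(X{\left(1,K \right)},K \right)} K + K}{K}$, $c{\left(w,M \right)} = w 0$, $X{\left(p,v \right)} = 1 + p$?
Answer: $-19550$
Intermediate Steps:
$c{\left(w,M \right)} = 0$
$B{\left(K \right)} = 1$ ($B{\left(K \right)} = \frac{0 K + K}{K} = \frac{0 + K}{K} = \frac{K}{K} = 1$)
$q{\left(a,F \right)} = - \frac{F a}{2}$ ($q{\left(a,F \right)} = - \frac{a F}{2} = - \frac{F a}{2}$)
$q{\left(17,10 \right)} \left(229 + B{\left(5 \right)}\right) = \left(- \frac{1}{2}\right) 10 \cdot 17 \left(229 + 1\right) = \left(-85\right) 230 = -19550$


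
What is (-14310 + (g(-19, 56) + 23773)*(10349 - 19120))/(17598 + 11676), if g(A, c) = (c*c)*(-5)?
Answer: -70998013/29274 ≈ -2425.3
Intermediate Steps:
g(A, c) = -5*c² (g(A, c) = c²*(-5) = -5*c²)
(-14310 + (g(-19, 56) + 23773)*(10349 - 19120))/(17598 + 11676) = (-14310 + (-5*56² + 23773)*(10349 - 19120))/(17598 + 11676) = (-14310 + (-5*3136 + 23773)*(-8771))/29274 = (-14310 + (-15680 + 23773)*(-8771))*(1/29274) = (-14310 + 8093*(-8771))*(1/29274) = (-14310 - 70983703)*(1/29274) = -70998013*1/29274 = -70998013/29274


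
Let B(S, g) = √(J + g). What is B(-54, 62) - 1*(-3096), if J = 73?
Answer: 3096 + 3*√15 ≈ 3107.6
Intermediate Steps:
B(S, g) = √(73 + g)
B(-54, 62) - 1*(-3096) = √(73 + 62) - 1*(-3096) = √135 + 3096 = 3*√15 + 3096 = 3096 + 3*√15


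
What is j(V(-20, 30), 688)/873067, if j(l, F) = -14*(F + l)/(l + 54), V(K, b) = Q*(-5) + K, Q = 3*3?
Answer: 8722/9603737 ≈ 0.00090819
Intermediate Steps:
Q = 9
V(K, b) = -45 + K (V(K, b) = 9*(-5) + K = -45 + K)
j(l, F) = -14*(F + l)/(54 + l)
j(V(-20, 30), 688)/873067 = (14*(-1*688 - (-45 - 20))/(54 + (-45 - 20)))/873067 = (14*(-688 - 1*(-65))/(54 - 65))*(1/873067) = (14*(-688 + 65)/(-11))*(1/873067) = (14*(-1/11)*(-623))*(1/873067) = (8722/11)*(1/873067) = 8722/9603737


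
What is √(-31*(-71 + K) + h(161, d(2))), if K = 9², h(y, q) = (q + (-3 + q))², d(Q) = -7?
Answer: I*√21 ≈ 4.5826*I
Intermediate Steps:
h(y, q) = (-3 + 2*q)²
K = 81
√(-31*(-71 + K) + h(161, d(2))) = √(-31*(-71 + 81) + (-3 + 2*(-7))²) = √(-31*10 + (-3 - 14)²) = √(-310 + (-17)²) = √(-310 + 289) = √(-21) = I*√21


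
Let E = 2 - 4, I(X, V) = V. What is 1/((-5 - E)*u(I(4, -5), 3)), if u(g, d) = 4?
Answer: -1/12 ≈ -0.083333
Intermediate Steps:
E = -2
1/((-5 - E)*u(I(4, -5), 3)) = 1/((-5 - 1*(-2))*4) = 1/((-5 + 2)*4) = 1/(-3*4) = 1/(-12) = -1/12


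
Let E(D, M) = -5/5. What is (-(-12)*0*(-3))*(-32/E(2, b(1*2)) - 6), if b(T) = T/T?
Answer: 0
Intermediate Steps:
b(T) = 1
E(D, M) = -1 (E(D, M) = -5*1/5 = -1)
(-(-12)*0*(-3))*(-32/E(2, b(1*2)) - 6) = (-(-12)*0*(-3))*(-32/(-1) - 6) = (-4*0*(-3))*(-32*(-1) - 6) = (0*(-3))*(32 - 6) = 0*26 = 0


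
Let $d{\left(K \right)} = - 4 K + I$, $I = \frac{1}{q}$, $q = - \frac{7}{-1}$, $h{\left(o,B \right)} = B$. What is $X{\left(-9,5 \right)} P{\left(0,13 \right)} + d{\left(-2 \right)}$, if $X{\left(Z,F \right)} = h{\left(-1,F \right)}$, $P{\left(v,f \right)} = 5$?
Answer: $\frac{232}{7} \approx 33.143$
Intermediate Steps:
$q = 7$ ($q = \left(-7\right) \left(-1\right) = 7$)
$I = \frac{1}{7} \approx 0.14286$
$X{\left(Z,F \right)} = F$
$d{\left(K \right)} = \frac{1}{7} - 4 K$ ($d{\left(K \right)} = - 4 K + \frac{1}{7} = \frac{1}{7} - 4 K$)
$X{\left(-9,5 \right)} P{\left(0,13 \right)} + d{\left(-2 \right)} = 5 \cdot 5 + \left(\frac{1}{7} - -8\right) = 25 + \left(\frac{1}{7} + 8\right) = 25 + \frac{57}{7} = \frac{232}{7}$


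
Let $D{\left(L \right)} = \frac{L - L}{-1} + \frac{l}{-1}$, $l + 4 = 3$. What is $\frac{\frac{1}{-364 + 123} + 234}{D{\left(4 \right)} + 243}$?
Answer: $\frac{56393}{58804} \approx 0.959$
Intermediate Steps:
$l = -1$ ($l = -4 + 3 = -1$)
$D{\left(L \right)} = 1$ ($D{\left(L \right)} = \frac{L - L}{-1} - \frac{1}{-1} = 0 \left(-1\right) - -1 = 0 + 1 = 1$)
$\frac{\frac{1}{-364 + 123} + 234}{D{\left(4 \right)} + 243} = \frac{\frac{1}{-364 + 123} + 234}{1 + 243} = \frac{\frac{1}{-241} + 234}{244} = \left(- \frac{1}{241} + 234\right) \frac{1}{244} = \frac{56393}{241} \cdot \frac{1}{244} = \frac{56393}{58804}$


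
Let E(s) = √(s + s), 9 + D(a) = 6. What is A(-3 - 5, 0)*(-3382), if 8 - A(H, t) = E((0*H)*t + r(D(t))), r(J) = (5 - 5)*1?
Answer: -27056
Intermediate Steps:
D(a) = -3 (D(a) = -9 + 6 = -3)
r(J) = 0 (r(J) = 0*1 = 0)
E(s) = √2*√s (E(s) = √(2*s) = √2*√s)
A(H, t) = 8 (A(H, t) = 8 - √2*√((0*H)*t + 0) = 8 - √2*√(0*t + 0) = 8 - √2*√(0 + 0) = 8 - √2*√0 = 8 - √2*0 = 8 - 1*0 = 8 + 0 = 8)
A(-3 - 5, 0)*(-3382) = 8*(-3382) = -27056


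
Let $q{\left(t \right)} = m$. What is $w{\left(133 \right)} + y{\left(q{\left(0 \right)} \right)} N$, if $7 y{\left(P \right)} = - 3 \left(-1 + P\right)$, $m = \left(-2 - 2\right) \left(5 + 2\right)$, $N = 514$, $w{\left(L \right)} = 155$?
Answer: $\frac{45803}{7} \approx 6543.3$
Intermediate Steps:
$m = -28$ ($m = \left(-4\right) 7 = -28$)
$q{\left(t \right)} = -28$
$y{\left(P \right)} = \frac{3}{7} - \frac{3 P}{7}$ ($y{\left(P \right)} = \frac{\left(-3\right) \left(-1 + P\right)}{7} = \frac{3 - 3 P}{7} = \frac{3}{7} - \frac{3 P}{7}$)
$w{\left(133 \right)} + y{\left(q{\left(0 \right)} \right)} N = 155 + \left(\frac{3}{7} - -12\right) 514 = 155 + \left(\frac{3}{7} + 12\right) 514 = 155 + \frac{87}{7} \cdot 514 = 155 + \frac{44718}{7} = \frac{45803}{7}$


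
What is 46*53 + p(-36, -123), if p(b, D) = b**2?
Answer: 3734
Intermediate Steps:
46*53 + p(-36, -123) = 46*53 + (-36)**2 = 2438 + 1296 = 3734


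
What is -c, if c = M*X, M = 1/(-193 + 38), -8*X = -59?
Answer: 59/1240 ≈ 0.047581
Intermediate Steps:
X = 59/8 (X = -⅛*(-59) = 59/8 ≈ 7.3750)
M = -1/155 (M = 1/(-155) = -1/155 ≈ -0.0064516)
c = -59/1240 (c = -1/155*59/8 = -59/1240 ≈ -0.047581)
-c = -1*(-59/1240) = 59/1240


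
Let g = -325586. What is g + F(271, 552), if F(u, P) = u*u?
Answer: -252145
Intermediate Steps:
F(u, P) = u**2
g + F(271, 552) = -325586 + 271**2 = -325586 + 73441 = -252145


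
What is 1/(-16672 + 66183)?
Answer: 1/49511 ≈ 2.0198e-5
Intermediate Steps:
1/(-16672 + 66183) = 1/49511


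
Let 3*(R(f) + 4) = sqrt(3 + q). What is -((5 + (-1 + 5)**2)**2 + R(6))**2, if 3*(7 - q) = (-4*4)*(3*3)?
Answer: -(1311 + sqrt(58))**2/9 ≈ -1.9319e+5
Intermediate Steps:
q = 55 (q = 7 - (-4*4)*3*3/3 = 7 - (-16)*9/3 = 7 - 1/3*(-144) = 7 + 48 = 55)
R(f) = -4 + sqrt(58)/3 (R(f) = -4 + sqrt(3 + 55)/3 = -4 + sqrt(58)/3)
-((5 + (-1 + 5)**2)**2 + R(6))**2 = -((5 + (-1 + 5)**2)**2 + (-4 + sqrt(58)/3))**2 = -((5 + 4**2)**2 + (-4 + sqrt(58)/3))**2 = -((5 + 16)**2 + (-4 + sqrt(58)/3))**2 = -(21**2 + (-4 + sqrt(58)/3))**2 = -(441 + (-4 + sqrt(58)/3))**2 = -(437 + sqrt(58)/3)**2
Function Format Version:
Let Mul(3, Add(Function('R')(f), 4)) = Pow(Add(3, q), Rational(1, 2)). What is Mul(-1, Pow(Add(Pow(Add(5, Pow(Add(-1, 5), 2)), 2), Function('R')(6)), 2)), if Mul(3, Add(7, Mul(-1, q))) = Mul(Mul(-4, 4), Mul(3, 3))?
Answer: Mul(Rational(-1, 9), Pow(Add(1311, Pow(58, Rational(1, 2))), 2)) ≈ -1.9319e+5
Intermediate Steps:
q = 55 (q = Add(7, Mul(Rational(-1, 3), Mul(Mul(-4, 4), Mul(3, 3)))) = Add(7, Mul(Rational(-1, 3), Mul(-16, 9))) = Add(7, Mul(Rational(-1, 3), -144)) = Add(7, 48) = 55)
Function('R')(f) = Add(-4, Mul(Rational(1, 3), Pow(58, Rational(1, 2)))) (Function('R')(f) = Add(-4, Mul(Rational(1, 3), Pow(Add(3, 55), Rational(1, 2)))) = Add(-4, Mul(Rational(1, 3), Pow(58, Rational(1, 2)))))
Mul(-1, Pow(Add(Pow(Add(5, Pow(Add(-1, 5), 2)), 2), Function('R')(6)), 2)) = Mul(-1, Pow(Add(Pow(Add(5, Pow(Add(-1, 5), 2)), 2), Add(-4, Mul(Rational(1, 3), Pow(58, Rational(1, 2))))), 2)) = Mul(-1, Pow(Add(Pow(Add(5, Pow(4, 2)), 2), Add(-4, Mul(Rational(1, 3), Pow(58, Rational(1, 2))))), 2)) = Mul(-1, Pow(Add(Pow(Add(5, 16), 2), Add(-4, Mul(Rational(1, 3), Pow(58, Rational(1, 2))))), 2)) = Mul(-1, Pow(Add(Pow(21, 2), Add(-4, Mul(Rational(1, 3), Pow(58, Rational(1, 2))))), 2)) = Mul(-1, Pow(Add(441, Add(-4, Mul(Rational(1, 3), Pow(58, Rational(1, 2))))), 2)) = Mul(-1, Pow(Add(437, Mul(Rational(1, 3), Pow(58, Rational(1, 2)))), 2))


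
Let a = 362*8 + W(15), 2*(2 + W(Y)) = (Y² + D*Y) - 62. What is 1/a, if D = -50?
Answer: 2/5201 ≈ 0.00038454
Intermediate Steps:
W(Y) = -33 + Y²/2 - 25*Y (W(Y) = -2 + ((Y² - 50*Y) - 62)/2 = -2 + (-62 + Y² - 50*Y)/2 = -2 + (-31 + Y²/2 - 25*Y) = -33 + Y²/2 - 25*Y)
a = 5201/2 (a = 362*8 + (-33 + (½)*15² - 25*15) = 2896 + (-33 + (½)*225 - 375) = 2896 + (-33 + 225/2 - 375) = 2896 - 591/2 = 5201/2 ≈ 2600.5)
1/a = 1/(5201/2) = 2/5201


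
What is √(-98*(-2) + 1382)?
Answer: √1578 ≈ 39.724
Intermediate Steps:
√(-98*(-2) + 1382) = √(196 + 1382) = √1578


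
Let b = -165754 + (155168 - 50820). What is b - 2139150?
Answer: -2200556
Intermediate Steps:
b = -61406 (b = -165754 + 104348 = -61406)
b - 2139150 = -61406 - 2139150 = -2200556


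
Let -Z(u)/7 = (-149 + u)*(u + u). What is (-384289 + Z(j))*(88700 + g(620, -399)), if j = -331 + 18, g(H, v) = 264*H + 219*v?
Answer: -397445136227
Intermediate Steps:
g(H, v) = 219*v + 264*H
j = -313
Z(u) = -14*u*(-149 + u) (Z(u) = -7*(-149 + u)*(u + u) = -7*(-149 + u)*2*u = -14*u*(-149 + u))
(-384289 + Z(j))*(88700 + g(620, -399)) = (-384289 + 14*(-313)*(149 - 1*(-313)))*(88700 + (219*(-399) + 264*620)) = (-384289 + 14*(-313)*(149 + 313))*(88700 + (-87381 + 163680)) = (-384289 + 14*(-313)*462)*(88700 + 76299) = (-384289 - 2024484)*164999 = -2408773*164999 = -397445136227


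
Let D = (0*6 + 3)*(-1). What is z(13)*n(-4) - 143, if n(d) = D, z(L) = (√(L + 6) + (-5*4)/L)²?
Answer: -35000/169 + 120*√19/13 ≈ -166.86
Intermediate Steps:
z(L) = (√(6 + L) - 20/L)²
D = -3 (D = (0 + 3)*(-1) = 3*(-1) = -3)
n(d) = -3
z(13)*n(-4) - 143 = ((-20 + 13*√(6 + 13))²/13²)*(-3) - 143 = ((-20 + 13*√19)²/169)*(-3) - 143 = -3*(-20 + 13*√19)²/169 - 143 = -143 - 3*(-20 + 13*√19)²/169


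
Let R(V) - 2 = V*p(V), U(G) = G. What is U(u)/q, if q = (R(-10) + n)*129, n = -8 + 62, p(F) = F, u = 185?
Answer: 185/20124 ≈ 0.0091930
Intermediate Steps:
n = 54
R(V) = 2 + V² (R(V) = 2 + V*V = 2 + V²)
q = 20124 (q = ((2 + (-10)²) + 54)*129 = ((2 + 100) + 54)*129 = (102 + 54)*129 = 156*129 = 20124)
U(u)/q = 185/20124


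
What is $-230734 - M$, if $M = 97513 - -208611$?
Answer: $-536858$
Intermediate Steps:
$M = 306124$ ($M = 97513 + 208611 = 306124$)
$-230734 - M = -230734 - 306124 = -536858$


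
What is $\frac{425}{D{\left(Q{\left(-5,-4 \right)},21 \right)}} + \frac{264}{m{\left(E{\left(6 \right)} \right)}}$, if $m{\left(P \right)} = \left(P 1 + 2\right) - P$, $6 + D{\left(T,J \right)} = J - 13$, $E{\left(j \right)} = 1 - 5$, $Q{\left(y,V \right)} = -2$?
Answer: $\frac{689}{2} \approx 344.5$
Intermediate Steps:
$E{\left(j \right)} = -4$ ($E{\left(j \right)} = 1 - 5 = -4$)
$D{\left(T,J \right)} = -19 + J$ ($D{\left(T,J \right)} = -6 + \left(J - 13\right) = -6 + \left(-13 + J\right) = -19 + J$)
$m{\left(P \right)} = 2$ ($m{\left(P \right)} = \left(P + 2\right) - P = \left(2 + P\right) - P = 2$)
$\frac{425}{D{\left(Q{\left(-5,-4 \right)},21 \right)}} + \frac{264}{m{\left(E{\left(6 \right)} \right)}} = \frac{425}{-19 + 21} + \frac{264}{2} = \frac{425}{2} + 264 \cdot \frac{1}{2} = 425 \cdot \frac{1}{2} + 132 = \frac{425}{2} + 132 = \frac{689}{2}$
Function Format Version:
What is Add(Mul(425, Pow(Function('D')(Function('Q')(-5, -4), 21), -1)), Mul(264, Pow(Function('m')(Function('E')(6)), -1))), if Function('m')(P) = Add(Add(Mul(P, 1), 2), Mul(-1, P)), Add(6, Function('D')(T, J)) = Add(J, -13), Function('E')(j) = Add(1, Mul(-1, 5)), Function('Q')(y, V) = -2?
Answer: Rational(689, 2) ≈ 344.50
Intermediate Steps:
Function('E')(j) = -4 (Function('E')(j) = Add(1, -5) = -4)
Function('D')(T, J) = Add(-19, J) (Function('D')(T, J) = Add(-6, Add(J, -13)) = Add(-6, Add(-13, J)) = Add(-19, J))
Function('m')(P) = 2 (Function('m')(P) = Add(Add(P, 2), Mul(-1, P)) = Add(Add(2, P), Mul(-1, P)) = 2)
Add(Mul(425, Pow(Function('D')(Function('Q')(-5, -4), 21), -1)), Mul(264, Pow(Function('m')(Function('E')(6)), -1))) = Add(Mul(425, Pow(Add(-19, 21), -1)), Mul(264, Pow(2, -1))) = Add(Mul(425, Pow(2, -1)), Mul(264, Rational(1, 2))) = Add(Mul(425, Rational(1, 2)), 132) = Add(Rational(425, 2), 132) = Rational(689, 2)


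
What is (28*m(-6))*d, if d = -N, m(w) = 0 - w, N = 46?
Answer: -7728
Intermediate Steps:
m(w) = -w
d = -46 (d = -1*46 = -46)
(28*m(-6))*d = (28*(-1*(-6)))*(-46) = (28*6)*(-46) = 168*(-46) = -7728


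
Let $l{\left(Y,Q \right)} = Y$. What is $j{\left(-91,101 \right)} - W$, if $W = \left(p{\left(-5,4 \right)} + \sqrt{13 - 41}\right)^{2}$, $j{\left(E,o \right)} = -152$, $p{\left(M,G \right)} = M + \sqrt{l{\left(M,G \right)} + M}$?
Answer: $-152 - \left(-5 + i \sqrt{10} + 2 i \sqrt{7}\right)^{2} \approx -105.53 + 84.538 i$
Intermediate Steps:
$p{\left(M,G \right)} = M + \sqrt{2} \sqrt{M}$ ($p{\left(M,G \right)} = M + \sqrt{M + M} = M + \sqrt{2 M} = M + \sqrt{2} \sqrt{M}$)
$W = \left(-5 + i \sqrt{10} + 2 i \sqrt{7}\right)^{2}$ ($W = \left(\left(-5 + \sqrt{2} \sqrt{-5}\right) + \sqrt{13 - 41}\right)^{2} = \left(\left(-5 + \sqrt{2} i \sqrt{5}\right) + \sqrt{-28}\right)^{2} = \left(\left(-5 + i \sqrt{10}\right) + 2 i \sqrt{7}\right)^{2} = \left(-5 + i \sqrt{10} + 2 i \sqrt{7}\right)^{2} \approx -46.466 - 84.538 i$)
$j{\left(-91,101 \right)} - W = -152 - \left(-5 + i \sqrt{10} + 2 i \sqrt{7}\right)^{2}$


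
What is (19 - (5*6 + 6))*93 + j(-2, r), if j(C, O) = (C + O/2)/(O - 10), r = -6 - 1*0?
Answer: -25291/16 ≈ -1580.7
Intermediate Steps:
r = -6 (r = -6 + 0 = -6)
j(C, O) = (C + O/2)/(-10 + O) (j(C, O) = (C + O*(½))/(-10 + O) = (C + O/2)/(-10 + O))
(19 - (5*6 + 6))*93 + j(-2, r) = (19 - (5*6 + 6))*93 + (-2 + (½)*(-6))/(-10 - 6) = (19 - (30 + 6))*93 + (-2 - 3)/(-16) = (19 - 1*36)*93 - 1/16*(-5) = (19 - 36)*93 + 5/16 = -17*93 + 5/16 = -1581 + 5/16 = -25291/16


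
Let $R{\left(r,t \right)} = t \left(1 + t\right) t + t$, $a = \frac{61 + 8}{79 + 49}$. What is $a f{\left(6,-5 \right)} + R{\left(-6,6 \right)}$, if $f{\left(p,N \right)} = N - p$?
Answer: $\frac{32265}{128} \approx 252.07$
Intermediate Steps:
$a = \frac{69}{128} \approx 0.53906$
$R{\left(r,t \right)} = t + t^{2} \left(1 + t\right)$ ($R{\left(r,t \right)} = t^{2} \left(1 + t\right) + t = t + t^{2} \left(1 + t\right)$)
$a f{\left(6,-5 \right)} + R{\left(-6,6 \right)} = \frac{69 \left(-5 - 6\right)}{128} + 6 \left(1 + 6 + 6^{2}\right) = \frac{69 \left(-5 - 6\right)}{128} + 6 \left(1 + 6 + 36\right) = \frac{69}{128} \left(-11\right) + 6 \cdot 43 = - \frac{759}{128} + 258 = \frac{32265}{128}$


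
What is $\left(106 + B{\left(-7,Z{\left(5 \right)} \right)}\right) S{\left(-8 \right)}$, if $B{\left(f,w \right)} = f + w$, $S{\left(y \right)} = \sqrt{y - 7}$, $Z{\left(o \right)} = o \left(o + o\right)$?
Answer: $149 i \sqrt{15} \approx 577.07 i$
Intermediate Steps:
$Z{\left(o \right)} = 2 o^{2}$ ($Z{\left(o \right)} = o 2 o = 2 o^{2}$)
$S{\left(y \right)} = \sqrt{-7 + y}$
$\left(106 + B{\left(-7,Z{\left(5 \right)} \right)}\right) S{\left(-8 \right)} = \left(106 - \left(7 - 2 \cdot 5^{2}\right)\right) \sqrt{-7 - 8} = \left(106 + \left(-7 + 2 \cdot 25\right)\right) \sqrt{-15} = \left(106 + \left(-7 + 50\right)\right) i \sqrt{15} = \left(106 + 43\right) i \sqrt{15} = 149 i \sqrt{15}$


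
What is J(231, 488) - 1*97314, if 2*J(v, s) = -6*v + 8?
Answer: -98003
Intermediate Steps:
J(v, s) = 4 - 3*v (J(v, s) = (-6*v + 8)/2 = (8 - 6*v)/2 = 4 - 3*v)
J(231, 488) - 1*97314 = (4 - 3*231) - 1*97314 = (4 - 693) - 97314 = -689 - 97314 = -98003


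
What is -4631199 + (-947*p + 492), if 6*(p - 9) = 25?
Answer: -27859055/6 ≈ -4.6432e+6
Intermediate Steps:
p = 79/6 (p = 9 + (⅙)*25 = 9 + 25/6 = 79/6 ≈ 13.167)
-4631199 + (-947*p + 492) = -4631199 + (-947*79/6 + 492) = -4631199 + (-74813/6 + 492) = -4631199 - 71861/6 = -27859055/6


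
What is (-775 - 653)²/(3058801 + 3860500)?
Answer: 2039184/6919301 ≈ 0.29471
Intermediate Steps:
(-775 - 653)²/(3058801 + 3860500) = (-1428)²/6919301 = 2039184*(1/6919301) = 2039184/6919301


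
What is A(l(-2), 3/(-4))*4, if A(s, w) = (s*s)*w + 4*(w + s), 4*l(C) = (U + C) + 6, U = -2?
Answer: -19/4 ≈ -4.7500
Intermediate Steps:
l(C) = 1 + C/4 (l(C) = ((-2 + C) + 6)/4 = (4 + C)/4 = 1 + C/4)
A(s, w) = 4*s + 4*w + w*s² (A(s, w) = s²*w + 4*(s + w) = w*s² + (4*s + 4*w) = 4*s + 4*w + w*s²)
A(l(-2), 3/(-4))*4 = (4*(1 + (¼)*(-2)) + 4*(3/(-4)) + (3/(-4))*(1 + (¼)*(-2))²)*4 = (4*(1 - ½) + 4*(3*(-¼)) + (3*(-¼))*(1 - ½)²)*4 = (4*(½) + 4*(-¾) - 3*(½)²/4)*4 = (2 - 3 - ¾*¼)*4 = (2 - 3 - 3/16)*4 = -19/16*4 = -19/4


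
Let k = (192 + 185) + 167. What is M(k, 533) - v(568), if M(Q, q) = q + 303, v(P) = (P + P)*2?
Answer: -1436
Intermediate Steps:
k = 544 (k = 377 + 167 = 544)
v(P) = 4*P (v(P) = (2*P)*2 = 4*P)
M(Q, q) = 303 + q
M(k, 533) - v(568) = (303 + 533) - 4*568 = 836 - 1*2272 = 836 - 2272 = -1436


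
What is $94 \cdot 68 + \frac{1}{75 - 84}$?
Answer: $\frac{57527}{9} \approx 6391.9$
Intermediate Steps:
$94 \cdot 68 + \frac{1}{75 - 84} = 6392 + \frac{1}{-9} = 6392 - \frac{1}{9} = \frac{57527}{9}$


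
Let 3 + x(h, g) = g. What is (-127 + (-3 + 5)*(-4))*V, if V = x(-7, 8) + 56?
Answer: -8235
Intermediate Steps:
x(h, g) = -3 + g
V = 61 (V = (-3 + 8) + 56 = 5 + 56 = 61)
(-127 + (-3 + 5)*(-4))*V = (-127 + (-3 + 5)*(-4))*61 = (-127 + 2*(-4))*61 = (-127 - 8)*61 = -135*61 = -8235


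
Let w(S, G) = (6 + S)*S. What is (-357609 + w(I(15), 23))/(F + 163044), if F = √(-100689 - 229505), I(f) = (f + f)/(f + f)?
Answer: -29152430244/13291838065 + 178801*I*√330194/13291838065 ≈ -2.1933 + 0.0077298*I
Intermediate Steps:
I(f) = 1 (I(f) = (2*f)/((2*f)) = (2*f)*(1/(2*f)) = 1)
w(S, G) = S*(6 + S)
F = I*√330194 (F = √(-330194) = I*√330194 ≈ 574.63*I)
(-357609 + w(I(15), 23))/(F + 163044) = (-357609 + 1*(6 + 1))/(I*√330194 + 163044) = (-357609 + 1*7)/(163044 + I*√330194) = (-357609 + 7)/(163044 + I*√330194) = -357602/(163044 + I*√330194)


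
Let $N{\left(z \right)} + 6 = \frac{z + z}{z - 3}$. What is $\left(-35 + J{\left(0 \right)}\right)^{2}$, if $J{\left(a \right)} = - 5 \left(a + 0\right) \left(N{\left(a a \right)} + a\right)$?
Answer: $1225$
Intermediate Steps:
$N{\left(z \right)} = -6 + \frac{2 z}{-3 + z}$ ($N{\left(z \right)} = -6 + \frac{z + z}{z - 3} = -6 + \frac{2 z}{-3 + z}$)
$J{\left(a \right)} = - 5 a \left(a + \frac{2 \left(9 - 2 a^{2}\right)}{-3 + a^{2}}\right)$ ($J{\left(a \right)} = - 5 \left(a + 0\right) \left(\frac{2 \left(9 - 2 a a\right)}{-3 + a a} + a\right) = - 5 a \left(\frac{2 \left(9 - 2 a^{2}\right)}{-3 + a^{2}} + a\right) = - 5 a \left(a + \frac{2 \left(9 - 2 a^{2}\right)}{-3 + a^{2}}\right)$)
$\left(-35 + J{\left(0 \right)}\right)^{2} = \left(-35 + 5 \cdot 0 \frac{1}{-3 + 0^{2}} \left(-18 - 0^{3} + 3 \cdot 0 + 4 \cdot 0^{2}\right)\right)^{2} = \left(-35 + 5 \cdot 0 \frac{1}{-3 + 0} \left(-18 - 0 + 0 + 4 \cdot 0\right)\right)^{2} = \left(-35 + 5 \cdot 0 \frac{1}{-3} \left(-18 + 0 + 0 + 0\right)\right)^{2} = \left(-35 + 5 \cdot 0 \left(- \frac{1}{3}\right) \left(-18\right)\right)^{2} = \left(-35 + 0\right)^{2} = \left(-35\right)^{2} = 1225$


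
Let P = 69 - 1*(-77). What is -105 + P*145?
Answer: 21065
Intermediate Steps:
P = 146 (P = 69 + 77 = 146)
-105 + P*145 = -105 + 146*145 = -105 + 21170 = 21065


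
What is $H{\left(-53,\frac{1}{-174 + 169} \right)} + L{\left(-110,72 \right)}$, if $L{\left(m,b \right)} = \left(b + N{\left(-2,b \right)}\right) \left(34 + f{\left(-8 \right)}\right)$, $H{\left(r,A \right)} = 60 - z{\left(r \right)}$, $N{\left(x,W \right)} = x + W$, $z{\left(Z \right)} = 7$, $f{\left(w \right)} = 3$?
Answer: $5307$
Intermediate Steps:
$N{\left(x,W \right)} = W + x$
$H{\left(r,A \right)} = 53$ ($H{\left(r,A \right)} = 60 - 7 = 53$)
$L{\left(m,b \right)} = -74 + 74 b$ ($L{\left(m,b \right)} = \left(b + \left(b - 2\right)\right) \left(34 + 3\right) = \left(b + \left(-2 + b\right)\right) 37 = \left(-2 + 2 b\right) 37 = -74 + 74 b$)
$H{\left(-53,\frac{1}{-174 + 169} \right)} + L{\left(-110,72 \right)} = 53 + \left(-74 + 74 \cdot 72\right) = 53 + \left(-74 + 5328\right) = 53 + 5254 = 5307$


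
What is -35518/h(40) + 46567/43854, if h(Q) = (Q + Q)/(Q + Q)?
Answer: -1557559805/43854 ≈ -35517.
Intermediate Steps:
h(Q) = 1 (h(Q) = (2*Q)/((2*Q)) = (2*Q)*(1/(2*Q)) = 1)
-35518/h(40) + 46567/43854 = -35518/1 + 46567/43854 = -35518*1 + 46567*(1/43854) = -35518 + 46567/43854 = -1557559805/43854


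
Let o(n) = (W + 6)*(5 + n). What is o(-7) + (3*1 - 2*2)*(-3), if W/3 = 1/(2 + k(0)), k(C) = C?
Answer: -12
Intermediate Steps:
W = 3/2 (W = 3/(2 + 0) = 3/2 ≈ 1.5000)
o(n) = 75/2 + 15*n/2 (o(n) = (3/2 + 6)*(5 + n) = 15*(5 + n)/2 = 75/2 + 15*n/2)
o(-7) + (3*1 - 2*2)*(-3) = (75/2 + (15/2)*(-7)) + (3*1 - 2*2)*(-3) = (75/2 - 105/2) + (3 - 4)*(-3) = -15 - 1*(-3) = -15 + 3 = -12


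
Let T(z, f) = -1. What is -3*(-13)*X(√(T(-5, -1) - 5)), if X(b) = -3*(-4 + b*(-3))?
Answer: 468 + 351*I*√6 ≈ 468.0 + 859.77*I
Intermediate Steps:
X(b) = 12 + 9*b (X(b) = -3*(-4 - 3*b) = 12 + 9*b)
-3*(-13)*X(√(T(-5, -1) - 5)) = -3*(-13)*(12 + 9*√(-1 - 5)) = -(-39)*(12 + 9*√(-6)) = -(-39)*(12 + 9*(I*√6)) = -(-39)*(12 + 9*I*√6) = -(-468 - 351*I*√6) = 468 + 351*I*√6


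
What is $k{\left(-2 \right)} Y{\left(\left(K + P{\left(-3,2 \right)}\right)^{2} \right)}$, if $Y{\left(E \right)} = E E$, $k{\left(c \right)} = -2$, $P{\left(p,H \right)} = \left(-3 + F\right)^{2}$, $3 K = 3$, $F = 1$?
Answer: $-1250$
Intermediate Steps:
$K = 1$ ($K = \frac{1}{3} \cdot 3 = 1$)
$P{\left(p,H \right)} = 4$ ($P{\left(p,H \right)} = \left(-3 + 1\right)^{2} = \left(-2\right)^{2} = 4$)
$Y{\left(E \right)} = E^{2}$
$k{\left(-2 \right)} Y{\left(\left(K + P{\left(-3,2 \right)}\right)^{2} \right)} = - 2 \left(\left(1 + 4\right)^{2}\right)^{2} = - 2 \left(5^{2}\right)^{2} = - 2 \cdot 25^{2} = \left(-2\right) 625 = -1250$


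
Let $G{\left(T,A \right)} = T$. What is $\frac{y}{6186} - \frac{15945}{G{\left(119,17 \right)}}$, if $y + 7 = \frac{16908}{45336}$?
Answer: $- \frac{372648918463}{2781114252} \approx -133.99$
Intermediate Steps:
$y = - \frac{25037}{3778}$ ($y = -7 + \frac{16908}{45336} = -7 + 16908 \cdot \frac{1}{45336} = -7 + \frac{1409}{3778} = - \frac{25037}{3778} \approx -6.6271$)
$\frac{y}{6186} - \frac{15945}{G{\left(119,17 \right)}} = - \frac{25037}{3778 \cdot 6186} - \frac{15945}{119} = \left(- \frac{25037}{3778}\right) \frac{1}{6186} - \frac{15945}{119} = - \frac{25037}{23370708} - \frac{15945}{119} = - \frac{372648918463}{2781114252}$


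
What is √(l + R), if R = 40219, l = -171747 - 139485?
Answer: I*√271013 ≈ 520.59*I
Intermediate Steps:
l = -311232
√(l + R) = √(-311232 + 40219) = √(-271013) = I*√271013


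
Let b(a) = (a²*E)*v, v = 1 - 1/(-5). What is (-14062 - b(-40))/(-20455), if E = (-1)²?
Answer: 15982/20455 ≈ 0.78132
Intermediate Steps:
E = 1
v = 6/5 (v = 1 - 1*(-⅕) = 1 + ⅕ = 6/5 ≈ 1.2000)
b(a) = 6*a²/5 (b(a) = (a²*1)*(6/5) = a²*(6/5) = 6*a²/5)
(-14062 - b(-40))/(-20455) = (-14062 - 6*(-40)²/5)/(-20455) = (-14062 - 6*1600/5)*(-1/20455) = (-14062 - 1*1920)*(-1/20455) = (-14062 - 1920)*(-1/20455) = -15982*(-1/20455) = 15982/20455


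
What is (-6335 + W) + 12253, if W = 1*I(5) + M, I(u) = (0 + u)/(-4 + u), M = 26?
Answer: 5949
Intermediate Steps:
I(u) = u/(-4 + u)
W = 31 (W = 1*(5/(-4 + 5)) + 26 = 1*(5/1) + 26 = 1*(5*1) + 26 = 1*5 + 26 = 5 + 26 = 31)
(-6335 + W) + 12253 = (-6335 + 31) + 12253 = -6304 + 12253 = 5949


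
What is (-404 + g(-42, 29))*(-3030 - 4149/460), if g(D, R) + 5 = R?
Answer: 26561031/23 ≈ 1.1548e+6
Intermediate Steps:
g(D, R) = -5 + R
(-404 + g(-42, 29))*(-3030 - 4149/460) = (-404 + (-5 + 29))*(-3030 - 4149/460) = (-404 + 24)*(-3030 - 4149*1/460) = -380*(-3030 - 4149/460) = -380*(-1397949/460) = 26561031/23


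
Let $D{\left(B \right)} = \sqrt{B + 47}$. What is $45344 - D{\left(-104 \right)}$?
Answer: $45344 - i \sqrt{57} \approx 45344.0 - 7.5498 i$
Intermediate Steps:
$D{\left(B \right)} = \sqrt{47 + B}$
$45344 - D{\left(-104 \right)} = 45344 - \sqrt{47 - 104} = 45344 - \sqrt{-57} = 45344 - i \sqrt{57}$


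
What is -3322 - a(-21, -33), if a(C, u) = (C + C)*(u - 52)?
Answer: -6892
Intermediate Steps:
a(C, u) = 2*C*(-52 + u) (a(C, u) = (2*C)*(-52 + u) = 2*C*(-52 + u))
-3322 - a(-21, -33) = -3322 - 2*(-21)*(-52 - 33) = -3322 - 2*(-21)*(-85) = -3322 - 1*3570 = -3322 - 3570 = -6892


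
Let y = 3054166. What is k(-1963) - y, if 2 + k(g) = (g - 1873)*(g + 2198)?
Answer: -3955628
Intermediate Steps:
k(g) = -2 + (-1873 + g)*(2198 + g) (k(g) = -2 + (g - 1873)*(g + 2198) = -2 + (-1873 + g)*(2198 + g))
k(-1963) - y = (-4116856 + (-1963)² + 325*(-1963)) - 1*3054166 = (-4116856 + 3853369 - 637975) - 3054166 = -901462 - 3054166 = -3955628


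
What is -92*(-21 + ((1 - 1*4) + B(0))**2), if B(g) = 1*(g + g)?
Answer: 1104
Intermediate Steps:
B(g) = 2*g (B(g) = 1*(2*g) = 2*g)
-92*(-21 + ((1 - 1*4) + B(0))**2) = -92*(-21 + ((1 - 1*4) + 2*0)**2) = -92*(-21 + ((1 - 4) + 0)**2) = -92*(-21 + (-3 + 0)**2) = -92*(-21 + (-3)**2) = -92*(-21 + 9) = -92*(-12) = 1104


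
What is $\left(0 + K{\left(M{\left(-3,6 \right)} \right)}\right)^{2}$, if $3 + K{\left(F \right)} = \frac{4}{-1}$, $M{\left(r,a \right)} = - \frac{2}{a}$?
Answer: $49$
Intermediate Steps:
$K{\left(F \right)} = -7$ ($K{\left(F \right)} = -3 + \frac{4}{-1} = -3 + 4 \left(-1\right) = -3 - 4 = -7$)
$\left(0 + K{\left(M{\left(-3,6 \right)} \right)}\right)^{2} = \left(0 - 7\right)^{2} = \left(-7\right)^{2} = 49$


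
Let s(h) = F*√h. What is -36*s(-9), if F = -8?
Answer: 864*I ≈ 864.0*I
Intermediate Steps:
s(h) = -8*√h
-36*s(-9) = -(-288)*√(-9) = -(-288)*3*I = -(-864)*I = 864*I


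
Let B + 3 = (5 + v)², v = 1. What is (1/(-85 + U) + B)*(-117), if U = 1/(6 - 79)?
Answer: -23952825/6206 ≈ -3859.6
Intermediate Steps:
U = -1/73 (U = 1/(-73) = -1/73 ≈ -0.013699)
B = 33 (B = -3 + (5 + 1)² = -3 + 6² = -3 + 36 = 33)
(1/(-85 + U) + B)*(-117) = (1/(-85 - 1/73) + 33)*(-117) = (1/(-6206/73) + 33)*(-117) = (-73/6206 + 33)*(-117) = (204725/6206)*(-117) = -23952825/6206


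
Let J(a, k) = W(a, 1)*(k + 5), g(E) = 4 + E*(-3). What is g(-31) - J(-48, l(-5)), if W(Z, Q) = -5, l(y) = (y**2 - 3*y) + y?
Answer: 297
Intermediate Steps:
l(y) = y**2 - 2*y
g(E) = 4 - 3*E
J(a, k) = -25 - 5*k (J(a, k) = -5*(k + 5) = -5*(5 + k) = -25 - 5*k)
g(-31) - J(-48, l(-5)) = (4 - 3*(-31)) - (-25 - (-25)*(-2 - 5)) = (4 + 93) - (-25 - (-25)*(-7)) = 97 - (-25 - 5*35) = 97 - (-25 - 175) = 97 - 1*(-200) = 97 + 200 = 297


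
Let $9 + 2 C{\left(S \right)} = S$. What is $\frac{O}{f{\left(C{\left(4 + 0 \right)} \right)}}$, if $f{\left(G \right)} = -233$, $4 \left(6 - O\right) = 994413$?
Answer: $\frac{994389}{932} \approx 1066.9$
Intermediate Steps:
$O = - \frac{994389}{4}$ ($O = 6 - \frac{994413}{4} = - \frac{994389}{4} \approx -2.486 \cdot 10^{5}$)
$C{\left(S \right)} = - \frac{9}{2} + \frac{S}{2}$
$\frac{O}{f{\left(C{\left(4 + 0 \right)} \right)}} = - \frac{994389}{4 \left(-233\right)} = \left(- \frac{994389}{4}\right) \left(- \frac{1}{233}\right) = \frac{994389}{932}$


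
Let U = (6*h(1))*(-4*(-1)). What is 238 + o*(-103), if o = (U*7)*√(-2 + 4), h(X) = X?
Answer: 238 - 17304*√2 ≈ -24234.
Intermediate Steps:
U = 24 (U = (6*1)*(-4*(-1)) = 6*4 = 24)
o = 168*√2 (o = (24*7)*√(-2 + 4) = 168*√2 ≈ 237.59)
238 + o*(-103) = 238 + (168*√2)*(-103) = 238 - 17304*√2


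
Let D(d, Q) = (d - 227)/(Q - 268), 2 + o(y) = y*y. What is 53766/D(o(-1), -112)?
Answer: 89610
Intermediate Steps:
o(y) = -2 + y**2 (o(y) = -2 + y*y = -2 + y**2)
D(d, Q) = (-227 + d)/(-268 + Q)
53766/D(o(-1), -112) = 53766/(((-227 + (-2 + (-1)**2))/(-268 - 112))) = 53766/(((-227 + (-2 + 1))/(-380))) = 53766/((-(-227 - 1)/380)) = 53766/((-1/380*(-228))) = 53766/(3/5) = 53766*(5/3) = 89610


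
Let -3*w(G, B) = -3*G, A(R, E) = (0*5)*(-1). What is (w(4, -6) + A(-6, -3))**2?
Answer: 16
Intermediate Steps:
A(R, E) = 0 (A(R, E) = 0*(-1) = 0)
w(G, B) = G (w(G, B) = -(-1)*G = G)
(w(4, -6) + A(-6, -3))**2 = (4 + 0)**2 = 4**2 = 16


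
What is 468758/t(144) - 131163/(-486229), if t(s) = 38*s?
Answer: 316677919/3685104 ≈ 85.935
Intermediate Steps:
468758/t(144) - 131163/(-486229) = 468758/((38*144)) - 131163/(-486229) = 468758/5472 - 131163*(-1/486229) = 468758*(1/5472) + 131163/486229 = 234379/2736 + 131163/486229 = 316677919/3685104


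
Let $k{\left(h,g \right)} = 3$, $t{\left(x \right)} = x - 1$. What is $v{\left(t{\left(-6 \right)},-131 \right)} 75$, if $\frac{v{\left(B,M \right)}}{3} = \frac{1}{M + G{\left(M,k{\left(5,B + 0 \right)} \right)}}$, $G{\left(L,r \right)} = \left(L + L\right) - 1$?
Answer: $- \frac{225}{394} \approx -0.57107$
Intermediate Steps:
$t{\left(x \right)} = -1 + x$
$G{\left(L,r \right)} = -1 + 2 L$ ($G{\left(L,r \right)} = 2 L - 1 = -1 + 2 L$)
$v{\left(B,M \right)} = \frac{3}{-1 + 3 M}$ ($v{\left(B,M \right)} = \frac{3}{M + \left(-1 + 2 M\right)} = \frac{3}{-1 + 3 M}$)
$v{\left(t{\left(-6 \right)},-131 \right)} 75 = \frac{3}{-1 + 3 \left(-131\right)} 75 = \frac{3}{-1 - 393} \cdot 75 = \frac{3}{-394} \cdot 75 = 3 \left(- \frac{1}{394}\right) 75 = \left(- \frac{3}{394}\right) 75 = - \frac{225}{394}$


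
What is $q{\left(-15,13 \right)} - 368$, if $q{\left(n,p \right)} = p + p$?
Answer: $-342$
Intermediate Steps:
$q{\left(n,p \right)} = 2 p$
$q{\left(-15,13 \right)} - 368 = 2 \cdot 13 - 368 = 26 - 368 = -342$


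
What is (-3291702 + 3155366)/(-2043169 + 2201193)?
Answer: -17042/19753 ≈ -0.86275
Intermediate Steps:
(-3291702 + 3155366)/(-2043169 + 2201193) = -136336/158024 = -136336*1/158024 = -17042/19753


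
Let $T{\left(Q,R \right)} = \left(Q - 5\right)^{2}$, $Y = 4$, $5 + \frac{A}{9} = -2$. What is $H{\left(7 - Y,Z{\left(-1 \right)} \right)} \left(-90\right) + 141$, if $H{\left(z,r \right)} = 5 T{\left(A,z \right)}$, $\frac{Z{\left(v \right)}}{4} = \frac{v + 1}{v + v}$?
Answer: $-2080659$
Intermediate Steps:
$A = -63$ ($A = -45 + 9 \left(-2\right) = -45 - 18 = -63$)
$Z{\left(v \right)} = \frac{2 \left(1 + v\right)}{v}$ ($Z{\left(v \right)} = 4 \frac{v + 1}{v + v} = 4 \frac{1 + v}{2 v} = \frac{2 \left(1 + v\right)}{v}$)
$T{\left(Q,R \right)} = \left(-5 + Q\right)^{2}$
$H{\left(z,r \right)} = 23120$ ($H{\left(z,r \right)} = 5 \left(-5 - 63\right)^{2} = 5 \left(-68\right)^{2} = 5 \cdot 4624 = 23120$)
$H{\left(7 - Y,Z{\left(-1 \right)} \right)} \left(-90\right) + 141 = 23120 \left(-90\right) + 141 = -2080800 + 141 = -2080659$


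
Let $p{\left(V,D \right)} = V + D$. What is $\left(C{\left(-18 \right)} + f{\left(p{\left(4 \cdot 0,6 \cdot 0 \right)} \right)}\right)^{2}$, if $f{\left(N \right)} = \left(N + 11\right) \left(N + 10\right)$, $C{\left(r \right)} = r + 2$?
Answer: $8836$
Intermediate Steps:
$C{\left(r \right)} = 2 + r$
$p{\left(V,D \right)} = D + V$
$f{\left(N \right)} = \left(10 + N\right) \left(11 + N\right)$ ($f{\left(N \right)} = \left(11 + N\right) \left(10 + N\right) = \left(10 + N\right) \left(11 + N\right)$)
$\left(C{\left(-18 \right)} + f{\left(p{\left(4 \cdot 0,6 \cdot 0 \right)} \right)}\right)^{2} = \left(\left(2 - 18\right) + \left(110 + \left(6 \cdot 0 + 4 \cdot 0\right)^{2} + 21 \left(6 \cdot 0 + 4 \cdot 0\right)\right)\right)^{2} = \left(-16 + \left(110 + \left(0 + 0\right)^{2} + 21 \left(0 + 0\right)\right)\right)^{2} = \left(-16 + \left(110 + 0^{2} + 21 \cdot 0\right)\right)^{2} = \left(-16 + \left(110 + 0 + 0\right)\right)^{2} = \left(-16 + 110\right)^{2} = 94^{2} = 8836$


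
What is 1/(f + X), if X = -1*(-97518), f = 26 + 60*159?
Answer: 1/107084 ≈ 9.3385e-6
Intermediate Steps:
f = 9566 (f = 26 + 9540 = 9566)
X = 97518
1/(f + X) = 1/(9566 + 97518) = 1/107084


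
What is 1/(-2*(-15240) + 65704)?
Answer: 1/96184 ≈ 1.0397e-5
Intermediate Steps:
1/(-2*(-15240) + 65704) = 1/(30480 + 65704) = 1/96184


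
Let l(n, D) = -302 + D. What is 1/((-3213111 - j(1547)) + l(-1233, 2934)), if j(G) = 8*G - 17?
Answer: -1/3222838 ≈ -3.1029e-7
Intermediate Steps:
j(G) = -17 + 8*G
1/((-3213111 - j(1547)) + l(-1233, 2934)) = 1/((-3213111 - (-17 + 8*1547)) + (-302 + 2934)) = 1/((-3213111 - (-17 + 12376)) + 2632) = 1/((-3213111 - 1*12359) + 2632) = 1/((-3213111 - 12359) + 2632) = 1/(-3225470 + 2632) = 1/(-3222838) = -1/3222838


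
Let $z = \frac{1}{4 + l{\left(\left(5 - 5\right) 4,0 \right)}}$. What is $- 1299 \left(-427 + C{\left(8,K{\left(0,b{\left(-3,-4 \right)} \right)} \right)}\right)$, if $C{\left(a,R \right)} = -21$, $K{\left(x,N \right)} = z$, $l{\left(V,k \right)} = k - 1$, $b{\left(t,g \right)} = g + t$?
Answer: $581952$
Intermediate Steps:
$l{\left(V,k \right)} = -1 + k$
$z = \frac{1}{3}$ ($z = \frac{1}{4 + \left(-1 + 0\right)} = \frac{1}{4 - 1} = \frac{1}{3} \approx 0.33333$)
$K{\left(x,N \right)} = \frac{1}{3}$
$- 1299 \left(-427 + C{\left(8,K{\left(0,b{\left(-3,-4 \right)} \right)} \right)}\right) = - 1299 \left(-427 - 21\right) = \left(-1299\right) \left(-448\right) = 581952$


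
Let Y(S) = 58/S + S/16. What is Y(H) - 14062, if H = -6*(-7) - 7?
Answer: -7872567/560 ≈ -14058.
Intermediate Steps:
H = 35 (H = 42 - 7 = 35)
Y(S) = 58/S + S/16 (Y(S) = 58/S + S*(1/16) = 58/S + S/16)
Y(H) - 14062 = (58/35 + (1/16)*35) - 14062 = (58*(1/35) + 35/16) - 14062 = (58/35 + 35/16) - 14062 = 2153/560 - 14062 = -7872567/560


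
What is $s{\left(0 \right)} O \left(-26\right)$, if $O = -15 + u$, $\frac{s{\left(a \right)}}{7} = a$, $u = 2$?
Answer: $0$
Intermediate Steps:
$s{\left(a \right)} = 7 a$
$O = -13$ ($O = -15 + 2 = -13$)
$s{\left(0 \right)} O \left(-26\right) = 7 \cdot 0 \left(-13\right) \left(-26\right) = 0 \left(-13\right) \left(-26\right) = 0 \left(-26\right) = 0$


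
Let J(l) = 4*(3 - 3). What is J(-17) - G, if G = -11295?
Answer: 11295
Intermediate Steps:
J(l) = 0 (J(l) = 4*0 = 0)
J(-17) - G = 0 - 1*(-11295) = 0 + 11295 = 11295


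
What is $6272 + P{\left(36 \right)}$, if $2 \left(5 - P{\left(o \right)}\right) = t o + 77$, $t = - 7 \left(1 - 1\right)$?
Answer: $\frac{12477}{2} \approx 6238.5$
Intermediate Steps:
$t = 0$ ($t = \left(-7\right) 0 = 0$)
$P{\left(o \right)} = - \frac{67}{2}$ ($P{\left(o \right)} = 5 - \frac{0 o + 77}{2} = 5 - \frac{0 + 77}{2} = 5 - \frac{77}{2} = - \frac{67}{2}$)
$6272 + P{\left(36 \right)} = 6272 - \frac{67}{2} = \frac{12477}{2}$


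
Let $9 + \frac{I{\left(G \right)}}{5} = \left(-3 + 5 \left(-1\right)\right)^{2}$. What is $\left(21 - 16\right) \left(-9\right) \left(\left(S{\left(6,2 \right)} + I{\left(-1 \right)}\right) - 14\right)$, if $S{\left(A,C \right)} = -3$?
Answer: $-11610$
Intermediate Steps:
$I{\left(G \right)} = 275$ ($I{\left(G \right)} = -45 + 5 \left(-3 + 5 \left(-1\right)\right)^{2} = -45 + 5 \left(-3 - 5\right)^{2} = -45 + 5 \left(-8\right)^{2} = -45 + 5 \cdot 64 = -45 + 320 = 275$)
$\left(21 - 16\right) \left(-9\right) \left(\left(S{\left(6,2 \right)} + I{\left(-1 \right)}\right) - 14\right) = \left(21 - 16\right) \left(-9\right) \left(\left(-3 + 275\right) - 14\right) = \left(21 - 16\right) \left(-9\right) \left(272 - 14\right) = 5 \left(-9\right) 258 = \left(-45\right) 258 = -11610$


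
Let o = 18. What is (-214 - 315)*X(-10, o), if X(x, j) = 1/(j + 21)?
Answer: -529/39 ≈ -13.564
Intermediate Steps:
X(x, j) = 1/(21 + j)
(-214 - 315)*X(-10, o) = (-214 - 315)/(21 + 18) = -529/39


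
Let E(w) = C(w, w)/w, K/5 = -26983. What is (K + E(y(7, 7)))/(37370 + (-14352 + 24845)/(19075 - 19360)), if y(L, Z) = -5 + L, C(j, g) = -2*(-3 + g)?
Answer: -38450490/10639957 ≈ -3.6138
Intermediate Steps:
C(j, g) = 6 - 2*g
K = -134915 (K = 5*(-26983) = -134915)
E(w) = (6 - 2*w)/w
(K + E(y(7, 7)))/(37370 + (-14352 + 24845)/(19075 - 19360)) = (-134915 + (-2 + 6/(-5 + 7)))/(37370 + (-14352 + 24845)/(19075 - 19360)) = (-134915 + (-2 + 6/2))/(37370 + 10493/(-285)) = (-134915 + (-2 + 6*(½)))/(37370 + 10493*(-1/285)) = (-134915 + (-2 + 3))/(37370 - 10493/285) = (-134915 + 1)/(10639957/285) = -134914*285/10639957 = -38450490/10639957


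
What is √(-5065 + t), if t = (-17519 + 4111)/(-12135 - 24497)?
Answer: I*√106191401261/4579 ≈ 71.166*I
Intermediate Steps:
t = 1676/4579 (t = -13408/(-36632) = -13408*(-1/36632) = 1676/4579 ≈ 0.36602)
√(-5065 + t) = √(-5065 + 1676/4579) = √(-23190959/4579) = I*√106191401261/4579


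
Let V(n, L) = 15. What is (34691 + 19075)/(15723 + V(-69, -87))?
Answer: 8961/2623 ≈ 3.4163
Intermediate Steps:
(34691 + 19075)/(15723 + V(-69, -87)) = (34691 + 19075)/(15723 + 15) = 53766/15738 = 53766*(1/15738) = 8961/2623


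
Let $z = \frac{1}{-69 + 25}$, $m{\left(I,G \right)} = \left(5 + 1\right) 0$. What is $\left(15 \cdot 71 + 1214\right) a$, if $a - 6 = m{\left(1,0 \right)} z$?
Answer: $13674$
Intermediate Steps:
$m{\left(I,G \right)} = 0$ ($m{\left(I,G \right)} = 6 \cdot 0 = 0$)
$z = - \frac{1}{44}$ ($z = \frac{1}{-44} = - \frac{1}{44} \approx -0.022727$)
$a = 6$ ($a = 6 + 0 \left(- \frac{1}{44}\right) = 6 + 0 = 6$)
$\left(15 \cdot 71 + 1214\right) a = \left(15 \cdot 71 + 1214\right) 6 = \left(1065 + 1214\right) 6 = 2279 \cdot 6 = 13674$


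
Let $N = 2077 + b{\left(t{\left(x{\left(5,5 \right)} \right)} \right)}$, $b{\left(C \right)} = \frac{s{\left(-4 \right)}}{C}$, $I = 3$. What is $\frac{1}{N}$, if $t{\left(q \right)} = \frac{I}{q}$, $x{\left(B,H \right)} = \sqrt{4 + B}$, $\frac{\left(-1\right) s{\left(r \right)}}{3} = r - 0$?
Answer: $\frac{1}{2089} \approx 0.0004787$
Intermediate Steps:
$s{\left(r \right)} = - 3 r$ ($s{\left(r \right)} = - 3 \left(r - 0\right) = - 3 \left(r + 0\right) = - 3 r$)
$t{\left(q \right)} = \frac{3}{q}$
$b{\left(C \right)} = \frac{12}{C}$ ($b{\left(C \right)} = \frac{\left(-3\right) \left(-4\right)}{C} = \frac{12}{C}$)
$N = 2089$ ($N = 2077 + \frac{12}{3 \frac{1}{\sqrt{4 + 5}}} = 2077 + \frac{12}{3 \frac{1}{\sqrt{9}}} = 2077 + \frac{12}{3 \cdot \frac{1}{3}} = 2077 + \frac{12}{1} = 2077 + 12 \cdot 1 = 2077 + 12 = 2089$)
$\frac{1}{N} = \frac{1}{2089}$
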